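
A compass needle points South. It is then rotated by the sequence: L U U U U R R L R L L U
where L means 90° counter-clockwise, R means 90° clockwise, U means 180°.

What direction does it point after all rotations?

Answer: Final heading: West

Derivation:
Start: South
  L (left (90° counter-clockwise)) -> East
  U (U-turn (180°)) -> West
  U (U-turn (180°)) -> East
  U (U-turn (180°)) -> West
  U (U-turn (180°)) -> East
  R (right (90° clockwise)) -> South
  R (right (90° clockwise)) -> West
  L (left (90° counter-clockwise)) -> South
  R (right (90° clockwise)) -> West
  L (left (90° counter-clockwise)) -> South
  L (left (90° counter-clockwise)) -> East
  U (U-turn (180°)) -> West
Final: West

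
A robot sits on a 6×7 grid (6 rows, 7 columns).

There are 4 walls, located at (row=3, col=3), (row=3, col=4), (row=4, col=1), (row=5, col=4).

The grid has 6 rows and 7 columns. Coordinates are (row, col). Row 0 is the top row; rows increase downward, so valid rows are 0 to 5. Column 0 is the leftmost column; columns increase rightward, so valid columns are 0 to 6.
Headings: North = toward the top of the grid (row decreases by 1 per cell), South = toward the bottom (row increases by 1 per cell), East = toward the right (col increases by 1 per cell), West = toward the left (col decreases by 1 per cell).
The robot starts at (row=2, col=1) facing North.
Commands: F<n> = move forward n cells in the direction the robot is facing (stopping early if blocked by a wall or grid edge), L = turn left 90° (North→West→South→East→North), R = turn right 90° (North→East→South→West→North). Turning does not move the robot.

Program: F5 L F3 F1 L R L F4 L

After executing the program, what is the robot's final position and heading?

Start: (row=2, col=1), facing North
  F5: move forward 2/5 (blocked), now at (row=0, col=1)
  L: turn left, now facing West
  F3: move forward 1/3 (blocked), now at (row=0, col=0)
  F1: move forward 0/1 (blocked), now at (row=0, col=0)
  L: turn left, now facing South
  R: turn right, now facing West
  L: turn left, now facing South
  F4: move forward 4, now at (row=4, col=0)
  L: turn left, now facing East
Final: (row=4, col=0), facing East

Answer: Final position: (row=4, col=0), facing East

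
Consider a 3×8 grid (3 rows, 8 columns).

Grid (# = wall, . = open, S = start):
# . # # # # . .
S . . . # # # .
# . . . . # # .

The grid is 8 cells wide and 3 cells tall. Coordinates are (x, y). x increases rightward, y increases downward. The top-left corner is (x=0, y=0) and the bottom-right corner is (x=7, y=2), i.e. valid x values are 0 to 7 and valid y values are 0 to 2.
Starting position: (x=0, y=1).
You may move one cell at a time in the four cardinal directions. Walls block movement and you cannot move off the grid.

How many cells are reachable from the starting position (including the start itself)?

BFS flood-fill from (x=0, y=1):
  Distance 0: (x=0, y=1)
  Distance 1: (x=1, y=1)
  Distance 2: (x=1, y=0), (x=2, y=1), (x=1, y=2)
  Distance 3: (x=3, y=1), (x=2, y=2)
  Distance 4: (x=3, y=2)
  Distance 5: (x=4, y=2)
Total reachable: 9 (grid has 13 open cells total)

Answer: Reachable cells: 9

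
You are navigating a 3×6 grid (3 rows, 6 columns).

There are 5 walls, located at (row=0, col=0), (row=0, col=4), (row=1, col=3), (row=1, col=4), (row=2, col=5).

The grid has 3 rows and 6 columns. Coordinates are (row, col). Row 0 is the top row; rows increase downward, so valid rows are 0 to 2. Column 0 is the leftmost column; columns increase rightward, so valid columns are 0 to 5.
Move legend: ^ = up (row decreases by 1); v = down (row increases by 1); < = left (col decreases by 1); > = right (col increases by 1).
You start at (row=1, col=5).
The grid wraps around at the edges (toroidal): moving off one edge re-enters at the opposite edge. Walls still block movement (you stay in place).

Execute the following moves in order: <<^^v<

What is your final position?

Start: (row=1, col=5)
  < (left): blocked, stay at (row=1, col=5)
  < (left): blocked, stay at (row=1, col=5)
  ^ (up): (row=1, col=5) -> (row=0, col=5)
  ^ (up): blocked, stay at (row=0, col=5)
  v (down): (row=0, col=5) -> (row=1, col=5)
  < (left): blocked, stay at (row=1, col=5)
Final: (row=1, col=5)

Answer: Final position: (row=1, col=5)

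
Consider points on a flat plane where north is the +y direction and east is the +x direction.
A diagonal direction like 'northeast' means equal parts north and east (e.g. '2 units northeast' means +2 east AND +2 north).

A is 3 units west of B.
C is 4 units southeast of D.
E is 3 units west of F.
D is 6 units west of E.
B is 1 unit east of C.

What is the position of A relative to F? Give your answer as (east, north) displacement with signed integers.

Place F at the origin (east=0, north=0).
  E is 3 units west of F: delta (east=-3, north=+0); E at (east=-3, north=0).
  D is 6 units west of E: delta (east=-6, north=+0); D at (east=-9, north=0).
  C is 4 units southeast of D: delta (east=+4, north=-4); C at (east=-5, north=-4).
  B is 1 unit east of C: delta (east=+1, north=+0); B at (east=-4, north=-4).
  A is 3 units west of B: delta (east=-3, north=+0); A at (east=-7, north=-4).
Therefore A relative to F: (east=-7, north=-4).

Answer: A is at (east=-7, north=-4) relative to F.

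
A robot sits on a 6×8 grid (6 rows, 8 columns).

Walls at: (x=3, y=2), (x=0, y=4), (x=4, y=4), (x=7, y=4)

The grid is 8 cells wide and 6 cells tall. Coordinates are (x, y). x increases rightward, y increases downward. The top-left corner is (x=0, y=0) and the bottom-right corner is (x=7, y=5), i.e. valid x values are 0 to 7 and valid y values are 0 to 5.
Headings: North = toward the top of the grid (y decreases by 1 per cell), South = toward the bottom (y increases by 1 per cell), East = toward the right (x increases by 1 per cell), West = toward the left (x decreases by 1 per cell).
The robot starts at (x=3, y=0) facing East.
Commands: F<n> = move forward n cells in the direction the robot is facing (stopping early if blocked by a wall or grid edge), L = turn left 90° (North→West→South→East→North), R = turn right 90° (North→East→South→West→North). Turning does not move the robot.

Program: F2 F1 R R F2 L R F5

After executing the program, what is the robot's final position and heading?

Start: (x=3, y=0), facing East
  F2: move forward 2, now at (x=5, y=0)
  F1: move forward 1, now at (x=6, y=0)
  R: turn right, now facing South
  R: turn right, now facing West
  F2: move forward 2, now at (x=4, y=0)
  L: turn left, now facing South
  R: turn right, now facing West
  F5: move forward 4/5 (blocked), now at (x=0, y=0)
Final: (x=0, y=0), facing West

Answer: Final position: (x=0, y=0), facing West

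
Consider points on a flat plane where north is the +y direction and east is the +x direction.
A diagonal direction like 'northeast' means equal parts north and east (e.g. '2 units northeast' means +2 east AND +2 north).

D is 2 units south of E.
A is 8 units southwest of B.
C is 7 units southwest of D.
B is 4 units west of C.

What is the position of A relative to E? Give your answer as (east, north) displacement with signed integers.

Answer: A is at (east=-19, north=-17) relative to E.

Derivation:
Place E at the origin (east=0, north=0).
  D is 2 units south of E: delta (east=+0, north=-2); D at (east=0, north=-2).
  C is 7 units southwest of D: delta (east=-7, north=-7); C at (east=-7, north=-9).
  B is 4 units west of C: delta (east=-4, north=+0); B at (east=-11, north=-9).
  A is 8 units southwest of B: delta (east=-8, north=-8); A at (east=-19, north=-17).
Therefore A relative to E: (east=-19, north=-17).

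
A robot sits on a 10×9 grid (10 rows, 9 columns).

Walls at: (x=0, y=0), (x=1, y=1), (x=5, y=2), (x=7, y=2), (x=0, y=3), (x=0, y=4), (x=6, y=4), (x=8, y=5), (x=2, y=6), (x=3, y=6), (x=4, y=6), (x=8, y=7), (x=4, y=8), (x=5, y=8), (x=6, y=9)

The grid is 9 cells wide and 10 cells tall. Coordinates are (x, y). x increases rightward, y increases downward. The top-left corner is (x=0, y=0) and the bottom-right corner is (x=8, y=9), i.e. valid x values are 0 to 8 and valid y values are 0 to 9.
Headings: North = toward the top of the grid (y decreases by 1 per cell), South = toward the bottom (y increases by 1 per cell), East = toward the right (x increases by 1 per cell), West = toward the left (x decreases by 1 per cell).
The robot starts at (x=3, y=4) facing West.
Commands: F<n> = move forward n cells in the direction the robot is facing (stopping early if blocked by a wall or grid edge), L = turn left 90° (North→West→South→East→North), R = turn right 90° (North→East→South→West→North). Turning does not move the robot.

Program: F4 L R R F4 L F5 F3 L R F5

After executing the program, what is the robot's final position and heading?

Answer: Final position: (x=0, y=2), facing West

Derivation:
Start: (x=3, y=4), facing West
  F4: move forward 2/4 (blocked), now at (x=1, y=4)
  L: turn left, now facing South
  R: turn right, now facing West
  R: turn right, now facing North
  F4: move forward 2/4 (blocked), now at (x=1, y=2)
  L: turn left, now facing West
  F5: move forward 1/5 (blocked), now at (x=0, y=2)
  F3: move forward 0/3 (blocked), now at (x=0, y=2)
  L: turn left, now facing South
  R: turn right, now facing West
  F5: move forward 0/5 (blocked), now at (x=0, y=2)
Final: (x=0, y=2), facing West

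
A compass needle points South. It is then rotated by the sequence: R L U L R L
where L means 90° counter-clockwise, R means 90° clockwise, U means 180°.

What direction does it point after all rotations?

Answer: Final heading: West

Derivation:
Start: South
  R (right (90° clockwise)) -> West
  L (left (90° counter-clockwise)) -> South
  U (U-turn (180°)) -> North
  L (left (90° counter-clockwise)) -> West
  R (right (90° clockwise)) -> North
  L (left (90° counter-clockwise)) -> West
Final: West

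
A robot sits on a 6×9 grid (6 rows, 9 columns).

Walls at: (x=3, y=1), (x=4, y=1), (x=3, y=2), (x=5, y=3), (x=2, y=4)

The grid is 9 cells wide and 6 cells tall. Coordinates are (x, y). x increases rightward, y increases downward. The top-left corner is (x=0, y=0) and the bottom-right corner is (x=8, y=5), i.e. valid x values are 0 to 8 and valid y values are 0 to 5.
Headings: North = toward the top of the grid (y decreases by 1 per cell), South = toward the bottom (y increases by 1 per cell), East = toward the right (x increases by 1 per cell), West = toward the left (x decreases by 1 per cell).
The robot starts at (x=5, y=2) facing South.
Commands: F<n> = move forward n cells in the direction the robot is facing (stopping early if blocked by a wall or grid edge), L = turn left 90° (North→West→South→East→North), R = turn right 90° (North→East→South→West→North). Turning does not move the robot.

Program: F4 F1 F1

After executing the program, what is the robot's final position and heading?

Answer: Final position: (x=5, y=2), facing South

Derivation:
Start: (x=5, y=2), facing South
  F4: move forward 0/4 (blocked), now at (x=5, y=2)
  F1: move forward 0/1 (blocked), now at (x=5, y=2)
  F1: move forward 0/1 (blocked), now at (x=5, y=2)
Final: (x=5, y=2), facing South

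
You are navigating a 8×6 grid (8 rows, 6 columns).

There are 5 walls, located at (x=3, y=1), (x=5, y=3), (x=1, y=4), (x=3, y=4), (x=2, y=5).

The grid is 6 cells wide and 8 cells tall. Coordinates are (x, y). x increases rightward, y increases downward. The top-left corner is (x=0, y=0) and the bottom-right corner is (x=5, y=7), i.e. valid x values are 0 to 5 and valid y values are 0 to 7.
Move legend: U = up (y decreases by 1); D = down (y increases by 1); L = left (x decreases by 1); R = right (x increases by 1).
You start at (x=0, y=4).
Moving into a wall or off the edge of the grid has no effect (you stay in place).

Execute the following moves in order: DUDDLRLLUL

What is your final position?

Answer: Final position: (x=0, y=5)

Derivation:
Start: (x=0, y=4)
  D (down): (x=0, y=4) -> (x=0, y=5)
  U (up): (x=0, y=5) -> (x=0, y=4)
  D (down): (x=0, y=4) -> (x=0, y=5)
  D (down): (x=0, y=5) -> (x=0, y=6)
  L (left): blocked, stay at (x=0, y=6)
  R (right): (x=0, y=6) -> (x=1, y=6)
  L (left): (x=1, y=6) -> (x=0, y=6)
  L (left): blocked, stay at (x=0, y=6)
  U (up): (x=0, y=6) -> (x=0, y=5)
  L (left): blocked, stay at (x=0, y=5)
Final: (x=0, y=5)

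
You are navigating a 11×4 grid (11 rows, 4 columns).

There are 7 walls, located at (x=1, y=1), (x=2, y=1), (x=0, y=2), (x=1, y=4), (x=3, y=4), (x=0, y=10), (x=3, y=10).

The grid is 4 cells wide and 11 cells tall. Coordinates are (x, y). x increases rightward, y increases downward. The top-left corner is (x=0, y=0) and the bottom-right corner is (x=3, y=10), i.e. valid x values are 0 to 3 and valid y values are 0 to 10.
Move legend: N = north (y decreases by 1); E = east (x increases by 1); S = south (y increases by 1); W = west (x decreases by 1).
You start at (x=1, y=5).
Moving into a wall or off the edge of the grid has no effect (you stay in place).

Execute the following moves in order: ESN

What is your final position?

Start: (x=1, y=5)
  E (east): (x=1, y=5) -> (x=2, y=5)
  S (south): (x=2, y=5) -> (x=2, y=6)
  N (north): (x=2, y=6) -> (x=2, y=5)
Final: (x=2, y=5)

Answer: Final position: (x=2, y=5)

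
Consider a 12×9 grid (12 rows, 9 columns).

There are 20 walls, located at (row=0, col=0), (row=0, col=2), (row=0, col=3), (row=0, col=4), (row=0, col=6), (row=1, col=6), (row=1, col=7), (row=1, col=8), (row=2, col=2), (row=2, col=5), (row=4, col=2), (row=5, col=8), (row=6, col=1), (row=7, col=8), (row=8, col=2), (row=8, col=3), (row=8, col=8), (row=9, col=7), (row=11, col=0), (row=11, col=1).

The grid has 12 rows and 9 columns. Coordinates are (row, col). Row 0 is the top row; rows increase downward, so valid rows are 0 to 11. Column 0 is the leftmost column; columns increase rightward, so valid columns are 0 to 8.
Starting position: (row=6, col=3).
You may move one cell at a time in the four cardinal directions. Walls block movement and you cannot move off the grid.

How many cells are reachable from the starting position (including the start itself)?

BFS flood-fill from (row=6, col=3):
  Distance 0: (row=6, col=3)
  Distance 1: (row=5, col=3), (row=6, col=2), (row=6, col=4), (row=7, col=3)
  Distance 2: (row=4, col=3), (row=5, col=2), (row=5, col=4), (row=6, col=5), (row=7, col=2), (row=7, col=4)
  Distance 3: (row=3, col=3), (row=4, col=4), (row=5, col=1), (row=5, col=5), (row=6, col=6), (row=7, col=1), (row=7, col=5), (row=8, col=4)
  Distance 4: (row=2, col=3), (row=3, col=2), (row=3, col=4), (row=4, col=1), (row=4, col=5), (row=5, col=0), (row=5, col=6), (row=6, col=7), (row=7, col=0), (row=7, col=6), (row=8, col=1), (row=8, col=5), (row=9, col=4)
  Distance 5: (row=1, col=3), (row=2, col=4), (row=3, col=1), (row=3, col=5), (row=4, col=0), (row=4, col=6), (row=5, col=7), (row=6, col=0), (row=6, col=8), (row=7, col=7), (row=8, col=0), (row=8, col=6), (row=9, col=1), (row=9, col=3), (row=9, col=5), (row=10, col=4)
  Distance 6: (row=1, col=2), (row=1, col=4), (row=2, col=1), (row=3, col=0), (row=3, col=6), (row=4, col=7), (row=8, col=7), (row=9, col=0), (row=9, col=2), (row=9, col=6), (row=10, col=1), (row=10, col=3), (row=10, col=5), (row=11, col=4)
  Distance 7: (row=1, col=1), (row=1, col=5), (row=2, col=0), (row=2, col=6), (row=3, col=7), (row=4, col=8), (row=10, col=0), (row=10, col=2), (row=10, col=6), (row=11, col=3), (row=11, col=5)
  Distance 8: (row=0, col=1), (row=0, col=5), (row=1, col=0), (row=2, col=7), (row=3, col=8), (row=10, col=7), (row=11, col=2), (row=11, col=6)
  Distance 9: (row=2, col=8), (row=10, col=8), (row=11, col=7)
  Distance 10: (row=9, col=8), (row=11, col=8)
Total reachable: 86 (grid has 88 open cells total)

Answer: Reachable cells: 86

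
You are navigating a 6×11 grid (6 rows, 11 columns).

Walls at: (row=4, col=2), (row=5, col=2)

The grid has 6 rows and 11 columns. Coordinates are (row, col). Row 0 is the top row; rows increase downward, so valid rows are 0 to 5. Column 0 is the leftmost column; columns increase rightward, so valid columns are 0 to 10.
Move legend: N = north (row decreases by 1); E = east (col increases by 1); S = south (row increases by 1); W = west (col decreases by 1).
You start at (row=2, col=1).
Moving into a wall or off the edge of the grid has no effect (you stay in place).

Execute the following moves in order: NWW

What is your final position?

Answer: Final position: (row=1, col=0)

Derivation:
Start: (row=2, col=1)
  N (north): (row=2, col=1) -> (row=1, col=1)
  W (west): (row=1, col=1) -> (row=1, col=0)
  W (west): blocked, stay at (row=1, col=0)
Final: (row=1, col=0)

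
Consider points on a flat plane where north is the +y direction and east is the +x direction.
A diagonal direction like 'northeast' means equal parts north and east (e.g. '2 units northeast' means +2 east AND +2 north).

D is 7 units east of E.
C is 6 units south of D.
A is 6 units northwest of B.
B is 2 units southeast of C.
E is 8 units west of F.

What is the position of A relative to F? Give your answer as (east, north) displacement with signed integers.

Place F at the origin (east=0, north=0).
  E is 8 units west of F: delta (east=-8, north=+0); E at (east=-8, north=0).
  D is 7 units east of E: delta (east=+7, north=+0); D at (east=-1, north=0).
  C is 6 units south of D: delta (east=+0, north=-6); C at (east=-1, north=-6).
  B is 2 units southeast of C: delta (east=+2, north=-2); B at (east=1, north=-8).
  A is 6 units northwest of B: delta (east=-6, north=+6); A at (east=-5, north=-2).
Therefore A relative to F: (east=-5, north=-2).

Answer: A is at (east=-5, north=-2) relative to F.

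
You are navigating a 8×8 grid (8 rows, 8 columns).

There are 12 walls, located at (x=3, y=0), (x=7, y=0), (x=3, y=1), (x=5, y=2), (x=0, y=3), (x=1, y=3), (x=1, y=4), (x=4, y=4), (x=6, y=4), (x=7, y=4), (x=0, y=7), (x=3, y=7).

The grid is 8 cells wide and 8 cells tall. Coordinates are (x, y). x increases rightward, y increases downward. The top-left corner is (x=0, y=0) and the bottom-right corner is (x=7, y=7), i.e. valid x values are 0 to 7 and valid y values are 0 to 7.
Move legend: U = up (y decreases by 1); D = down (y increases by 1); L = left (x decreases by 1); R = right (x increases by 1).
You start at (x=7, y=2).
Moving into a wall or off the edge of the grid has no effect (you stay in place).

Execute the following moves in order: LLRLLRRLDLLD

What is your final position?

Start: (x=7, y=2)
  L (left): (x=7, y=2) -> (x=6, y=2)
  L (left): blocked, stay at (x=6, y=2)
  R (right): (x=6, y=2) -> (x=7, y=2)
  L (left): (x=7, y=2) -> (x=6, y=2)
  L (left): blocked, stay at (x=6, y=2)
  R (right): (x=6, y=2) -> (x=7, y=2)
  R (right): blocked, stay at (x=7, y=2)
  L (left): (x=7, y=2) -> (x=6, y=2)
  D (down): (x=6, y=2) -> (x=6, y=3)
  L (left): (x=6, y=3) -> (x=5, y=3)
  L (left): (x=5, y=3) -> (x=4, y=3)
  D (down): blocked, stay at (x=4, y=3)
Final: (x=4, y=3)

Answer: Final position: (x=4, y=3)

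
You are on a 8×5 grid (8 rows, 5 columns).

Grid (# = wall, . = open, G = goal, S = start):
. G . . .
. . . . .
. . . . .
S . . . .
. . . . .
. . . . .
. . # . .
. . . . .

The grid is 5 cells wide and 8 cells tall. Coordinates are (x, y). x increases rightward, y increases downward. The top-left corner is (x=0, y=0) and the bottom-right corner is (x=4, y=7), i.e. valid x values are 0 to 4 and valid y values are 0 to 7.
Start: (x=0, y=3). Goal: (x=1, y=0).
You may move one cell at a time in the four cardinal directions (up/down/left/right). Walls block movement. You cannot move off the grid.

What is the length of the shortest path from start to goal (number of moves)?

BFS from (x=0, y=3) until reaching (x=1, y=0):
  Distance 0: (x=0, y=3)
  Distance 1: (x=0, y=2), (x=1, y=3), (x=0, y=4)
  Distance 2: (x=0, y=1), (x=1, y=2), (x=2, y=3), (x=1, y=4), (x=0, y=5)
  Distance 3: (x=0, y=0), (x=1, y=1), (x=2, y=2), (x=3, y=3), (x=2, y=4), (x=1, y=5), (x=0, y=6)
  Distance 4: (x=1, y=0), (x=2, y=1), (x=3, y=2), (x=4, y=3), (x=3, y=4), (x=2, y=5), (x=1, y=6), (x=0, y=7)  <- goal reached here
One shortest path (4 moves): (x=0, y=3) -> (x=1, y=3) -> (x=1, y=2) -> (x=1, y=1) -> (x=1, y=0)

Answer: Shortest path length: 4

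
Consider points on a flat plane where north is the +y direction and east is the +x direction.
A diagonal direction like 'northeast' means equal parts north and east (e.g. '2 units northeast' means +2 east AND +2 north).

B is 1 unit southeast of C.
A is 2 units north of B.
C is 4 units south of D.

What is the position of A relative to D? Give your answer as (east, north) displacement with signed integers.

Place D at the origin (east=0, north=0).
  C is 4 units south of D: delta (east=+0, north=-4); C at (east=0, north=-4).
  B is 1 unit southeast of C: delta (east=+1, north=-1); B at (east=1, north=-5).
  A is 2 units north of B: delta (east=+0, north=+2); A at (east=1, north=-3).
Therefore A relative to D: (east=1, north=-3).

Answer: A is at (east=1, north=-3) relative to D.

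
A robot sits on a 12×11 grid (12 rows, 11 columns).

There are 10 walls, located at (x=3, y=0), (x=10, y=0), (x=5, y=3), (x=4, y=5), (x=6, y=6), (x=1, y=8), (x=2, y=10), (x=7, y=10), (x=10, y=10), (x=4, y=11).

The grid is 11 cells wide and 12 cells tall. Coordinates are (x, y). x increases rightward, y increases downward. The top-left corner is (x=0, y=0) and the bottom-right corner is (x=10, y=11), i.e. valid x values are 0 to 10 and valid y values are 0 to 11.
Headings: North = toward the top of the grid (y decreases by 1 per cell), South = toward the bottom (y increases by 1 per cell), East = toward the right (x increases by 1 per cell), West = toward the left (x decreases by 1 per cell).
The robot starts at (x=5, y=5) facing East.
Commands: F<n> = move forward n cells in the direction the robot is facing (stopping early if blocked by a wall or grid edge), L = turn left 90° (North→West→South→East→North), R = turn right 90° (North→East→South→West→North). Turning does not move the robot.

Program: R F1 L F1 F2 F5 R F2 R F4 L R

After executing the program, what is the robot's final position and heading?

Start: (x=5, y=5), facing East
  R: turn right, now facing South
  F1: move forward 1, now at (x=5, y=6)
  L: turn left, now facing East
  F1: move forward 0/1 (blocked), now at (x=5, y=6)
  F2: move forward 0/2 (blocked), now at (x=5, y=6)
  F5: move forward 0/5 (blocked), now at (x=5, y=6)
  R: turn right, now facing South
  F2: move forward 2, now at (x=5, y=8)
  R: turn right, now facing West
  F4: move forward 3/4 (blocked), now at (x=2, y=8)
  L: turn left, now facing South
  R: turn right, now facing West
Final: (x=2, y=8), facing West

Answer: Final position: (x=2, y=8), facing West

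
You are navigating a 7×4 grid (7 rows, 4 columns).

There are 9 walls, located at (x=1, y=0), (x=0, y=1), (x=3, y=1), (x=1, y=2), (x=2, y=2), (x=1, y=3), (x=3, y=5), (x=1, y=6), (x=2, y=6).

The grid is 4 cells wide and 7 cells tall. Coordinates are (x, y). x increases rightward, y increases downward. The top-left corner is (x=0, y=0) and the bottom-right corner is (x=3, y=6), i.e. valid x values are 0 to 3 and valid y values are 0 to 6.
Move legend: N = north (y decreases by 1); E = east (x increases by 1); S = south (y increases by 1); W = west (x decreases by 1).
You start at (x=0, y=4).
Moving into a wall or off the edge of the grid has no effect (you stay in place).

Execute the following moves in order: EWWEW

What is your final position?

Start: (x=0, y=4)
  E (east): (x=0, y=4) -> (x=1, y=4)
  W (west): (x=1, y=4) -> (x=0, y=4)
  W (west): blocked, stay at (x=0, y=4)
  E (east): (x=0, y=4) -> (x=1, y=4)
  W (west): (x=1, y=4) -> (x=0, y=4)
Final: (x=0, y=4)

Answer: Final position: (x=0, y=4)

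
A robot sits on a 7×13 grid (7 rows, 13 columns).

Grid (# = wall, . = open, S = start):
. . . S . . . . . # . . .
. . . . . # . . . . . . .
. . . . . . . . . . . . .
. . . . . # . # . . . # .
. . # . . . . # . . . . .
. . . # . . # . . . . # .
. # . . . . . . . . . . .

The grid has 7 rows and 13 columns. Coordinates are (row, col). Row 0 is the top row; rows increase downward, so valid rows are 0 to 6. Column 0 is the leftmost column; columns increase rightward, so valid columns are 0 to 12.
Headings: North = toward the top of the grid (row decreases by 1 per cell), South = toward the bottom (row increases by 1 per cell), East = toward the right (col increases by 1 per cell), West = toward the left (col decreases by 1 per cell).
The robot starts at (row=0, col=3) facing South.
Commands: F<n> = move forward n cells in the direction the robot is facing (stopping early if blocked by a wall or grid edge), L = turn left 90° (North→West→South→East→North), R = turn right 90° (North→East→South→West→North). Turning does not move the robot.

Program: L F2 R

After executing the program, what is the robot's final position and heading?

Answer: Final position: (row=0, col=5), facing South

Derivation:
Start: (row=0, col=3), facing South
  L: turn left, now facing East
  F2: move forward 2, now at (row=0, col=5)
  R: turn right, now facing South
Final: (row=0, col=5), facing South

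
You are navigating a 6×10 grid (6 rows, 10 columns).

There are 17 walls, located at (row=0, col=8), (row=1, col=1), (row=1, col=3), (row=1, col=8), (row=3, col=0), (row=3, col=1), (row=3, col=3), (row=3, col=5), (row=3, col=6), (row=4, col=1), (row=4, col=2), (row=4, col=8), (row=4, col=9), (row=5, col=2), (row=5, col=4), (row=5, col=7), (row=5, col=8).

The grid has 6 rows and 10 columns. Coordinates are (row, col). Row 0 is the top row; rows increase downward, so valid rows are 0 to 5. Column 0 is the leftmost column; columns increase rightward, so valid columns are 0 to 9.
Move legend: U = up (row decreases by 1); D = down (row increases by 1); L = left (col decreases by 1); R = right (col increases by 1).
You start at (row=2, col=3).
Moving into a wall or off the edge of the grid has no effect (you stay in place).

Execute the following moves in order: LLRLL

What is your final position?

Start: (row=2, col=3)
  L (left): (row=2, col=3) -> (row=2, col=2)
  L (left): (row=2, col=2) -> (row=2, col=1)
  R (right): (row=2, col=1) -> (row=2, col=2)
  L (left): (row=2, col=2) -> (row=2, col=1)
  L (left): (row=2, col=1) -> (row=2, col=0)
Final: (row=2, col=0)

Answer: Final position: (row=2, col=0)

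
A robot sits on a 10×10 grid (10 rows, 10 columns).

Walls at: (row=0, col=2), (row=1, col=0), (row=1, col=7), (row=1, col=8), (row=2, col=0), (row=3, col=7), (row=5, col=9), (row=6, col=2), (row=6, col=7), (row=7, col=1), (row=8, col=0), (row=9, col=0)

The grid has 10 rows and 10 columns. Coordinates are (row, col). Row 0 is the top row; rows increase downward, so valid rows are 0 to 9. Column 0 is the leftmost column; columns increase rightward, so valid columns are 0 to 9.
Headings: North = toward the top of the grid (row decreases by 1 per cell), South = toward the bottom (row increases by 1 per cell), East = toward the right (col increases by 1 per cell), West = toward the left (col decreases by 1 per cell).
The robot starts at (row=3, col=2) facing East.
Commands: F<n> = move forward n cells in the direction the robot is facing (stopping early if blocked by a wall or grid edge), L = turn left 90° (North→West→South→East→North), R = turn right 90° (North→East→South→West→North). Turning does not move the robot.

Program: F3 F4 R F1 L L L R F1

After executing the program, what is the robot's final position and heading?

Start: (row=3, col=2), facing East
  F3: move forward 3, now at (row=3, col=5)
  F4: move forward 1/4 (blocked), now at (row=3, col=6)
  R: turn right, now facing South
  F1: move forward 1, now at (row=4, col=6)
  L: turn left, now facing East
  L: turn left, now facing North
  L: turn left, now facing West
  R: turn right, now facing North
  F1: move forward 1, now at (row=3, col=6)
Final: (row=3, col=6), facing North

Answer: Final position: (row=3, col=6), facing North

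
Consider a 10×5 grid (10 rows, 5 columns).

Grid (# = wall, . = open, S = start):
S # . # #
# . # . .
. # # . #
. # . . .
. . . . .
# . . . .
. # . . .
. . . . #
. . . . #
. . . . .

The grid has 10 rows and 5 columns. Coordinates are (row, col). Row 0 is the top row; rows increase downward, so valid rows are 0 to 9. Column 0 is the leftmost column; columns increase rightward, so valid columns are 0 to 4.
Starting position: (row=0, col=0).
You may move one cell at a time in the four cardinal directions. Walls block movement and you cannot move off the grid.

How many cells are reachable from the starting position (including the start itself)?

Answer: Reachable cells: 1

Derivation:
BFS flood-fill from (row=0, col=0):
  Distance 0: (row=0, col=0)
Total reachable: 1 (grid has 37 open cells total)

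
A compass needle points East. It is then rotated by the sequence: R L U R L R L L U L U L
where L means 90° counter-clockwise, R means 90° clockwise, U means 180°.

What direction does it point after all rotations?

Answer: Final heading: North

Derivation:
Start: East
  R (right (90° clockwise)) -> South
  L (left (90° counter-clockwise)) -> East
  U (U-turn (180°)) -> West
  R (right (90° clockwise)) -> North
  L (left (90° counter-clockwise)) -> West
  R (right (90° clockwise)) -> North
  L (left (90° counter-clockwise)) -> West
  L (left (90° counter-clockwise)) -> South
  U (U-turn (180°)) -> North
  L (left (90° counter-clockwise)) -> West
  U (U-turn (180°)) -> East
  L (left (90° counter-clockwise)) -> North
Final: North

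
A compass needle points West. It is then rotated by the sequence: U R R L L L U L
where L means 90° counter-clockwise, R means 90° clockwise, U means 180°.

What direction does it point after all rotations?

Answer: Final heading: East

Derivation:
Start: West
  U (U-turn (180°)) -> East
  R (right (90° clockwise)) -> South
  R (right (90° clockwise)) -> West
  L (left (90° counter-clockwise)) -> South
  L (left (90° counter-clockwise)) -> East
  L (left (90° counter-clockwise)) -> North
  U (U-turn (180°)) -> South
  L (left (90° counter-clockwise)) -> East
Final: East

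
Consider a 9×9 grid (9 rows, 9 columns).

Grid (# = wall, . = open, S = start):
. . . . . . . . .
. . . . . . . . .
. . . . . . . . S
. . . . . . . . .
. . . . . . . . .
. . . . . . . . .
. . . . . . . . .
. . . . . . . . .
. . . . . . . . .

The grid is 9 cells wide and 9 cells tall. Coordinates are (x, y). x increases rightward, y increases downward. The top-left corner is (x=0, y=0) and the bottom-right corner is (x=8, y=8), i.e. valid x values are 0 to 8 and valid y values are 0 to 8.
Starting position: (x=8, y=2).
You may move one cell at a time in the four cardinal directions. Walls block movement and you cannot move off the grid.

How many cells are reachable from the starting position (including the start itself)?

Answer: Reachable cells: 81

Derivation:
BFS flood-fill from (x=8, y=2):
  Distance 0: (x=8, y=2)
  Distance 1: (x=8, y=1), (x=7, y=2), (x=8, y=3)
  Distance 2: (x=8, y=0), (x=7, y=1), (x=6, y=2), (x=7, y=3), (x=8, y=4)
  Distance 3: (x=7, y=0), (x=6, y=1), (x=5, y=2), (x=6, y=3), (x=7, y=4), (x=8, y=5)
  Distance 4: (x=6, y=0), (x=5, y=1), (x=4, y=2), (x=5, y=3), (x=6, y=4), (x=7, y=5), (x=8, y=6)
  Distance 5: (x=5, y=0), (x=4, y=1), (x=3, y=2), (x=4, y=3), (x=5, y=4), (x=6, y=5), (x=7, y=6), (x=8, y=7)
  Distance 6: (x=4, y=0), (x=3, y=1), (x=2, y=2), (x=3, y=3), (x=4, y=4), (x=5, y=5), (x=6, y=6), (x=7, y=7), (x=8, y=8)
  Distance 7: (x=3, y=0), (x=2, y=1), (x=1, y=2), (x=2, y=3), (x=3, y=4), (x=4, y=5), (x=5, y=6), (x=6, y=7), (x=7, y=8)
  Distance 8: (x=2, y=0), (x=1, y=1), (x=0, y=2), (x=1, y=3), (x=2, y=4), (x=3, y=5), (x=4, y=6), (x=5, y=7), (x=6, y=8)
  Distance 9: (x=1, y=0), (x=0, y=1), (x=0, y=3), (x=1, y=4), (x=2, y=5), (x=3, y=6), (x=4, y=7), (x=5, y=8)
  Distance 10: (x=0, y=0), (x=0, y=4), (x=1, y=5), (x=2, y=6), (x=3, y=7), (x=4, y=8)
  Distance 11: (x=0, y=5), (x=1, y=6), (x=2, y=7), (x=3, y=8)
  Distance 12: (x=0, y=6), (x=1, y=7), (x=2, y=8)
  Distance 13: (x=0, y=7), (x=1, y=8)
  Distance 14: (x=0, y=8)
Total reachable: 81 (grid has 81 open cells total)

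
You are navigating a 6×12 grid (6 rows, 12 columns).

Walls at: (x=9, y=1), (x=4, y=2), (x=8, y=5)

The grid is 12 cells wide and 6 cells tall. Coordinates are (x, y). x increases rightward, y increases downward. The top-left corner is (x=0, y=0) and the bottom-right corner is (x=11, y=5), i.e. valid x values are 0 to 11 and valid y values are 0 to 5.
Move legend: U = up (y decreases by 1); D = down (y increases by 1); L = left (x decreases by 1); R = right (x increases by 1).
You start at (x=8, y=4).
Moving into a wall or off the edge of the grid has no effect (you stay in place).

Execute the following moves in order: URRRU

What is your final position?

Start: (x=8, y=4)
  U (up): (x=8, y=4) -> (x=8, y=3)
  R (right): (x=8, y=3) -> (x=9, y=3)
  R (right): (x=9, y=3) -> (x=10, y=3)
  R (right): (x=10, y=3) -> (x=11, y=3)
  U (up): (x=11, y=3) -> (x=11, y=2)
Final: (x=11, y=2)

Answer: Final position: (x=11, y=2)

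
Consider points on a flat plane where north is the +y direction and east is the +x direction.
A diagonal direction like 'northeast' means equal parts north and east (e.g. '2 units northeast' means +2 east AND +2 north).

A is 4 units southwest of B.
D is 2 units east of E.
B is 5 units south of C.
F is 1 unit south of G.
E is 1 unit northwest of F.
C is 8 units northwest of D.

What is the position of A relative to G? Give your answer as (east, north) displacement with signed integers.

Answer: A is at (east=-11, north=-1) relative to G.

Derivation:
Place G at the origin (east=0, north=0).
  F is 1 unit south of G: delta (east=+0, north=-1); F at (east=0, north=-1).
  E is 1 unit northwest of F: delta (east=-1, north=+1); E at (east=-1, north=0).
  D is 2 units east of E: delta (east=+2, north=+0); D at (east=1, north=0).
  C is 8 units northwest of D: delta (east=-8, north=+8); C at (east=-7, north=8).
  B is 5 units south of C: delta (east=+0, north=-5); B at (east=-7, north=3).
  A is 4 units southwest of B: delta (east=-4, north=-4); A at (east=-11, north=-1).
Therefore A relative to G: (east=-11, north=-1).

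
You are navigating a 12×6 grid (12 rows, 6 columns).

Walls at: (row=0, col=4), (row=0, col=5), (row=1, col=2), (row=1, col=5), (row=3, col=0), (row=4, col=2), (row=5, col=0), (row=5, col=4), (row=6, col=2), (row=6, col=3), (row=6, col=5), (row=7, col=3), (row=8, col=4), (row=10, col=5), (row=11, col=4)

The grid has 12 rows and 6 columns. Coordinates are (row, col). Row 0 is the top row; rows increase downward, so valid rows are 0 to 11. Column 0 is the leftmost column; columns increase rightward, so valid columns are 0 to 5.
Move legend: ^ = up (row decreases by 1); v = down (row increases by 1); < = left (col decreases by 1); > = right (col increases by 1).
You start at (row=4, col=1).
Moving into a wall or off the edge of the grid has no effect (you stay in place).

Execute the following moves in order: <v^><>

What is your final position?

Answer: Final position: (row=4, col=1)

Derivation:
Start: (row=4, col=1)
  < (left): (row=4, col=1) -> (row=4, col=0)
  v (down): blocked, stay at (row=4, col=0)
  ^ (up): blocked, stay at (row=4, col=0)
  > (right): (row=4, col=0) -> (row=4, col=1)
  < (left): (row=4, col=1) -> (row=4, col=0)
  > (right): (row=4, col=0) -> (row=4, col=1)
Final: (row=4, col=1)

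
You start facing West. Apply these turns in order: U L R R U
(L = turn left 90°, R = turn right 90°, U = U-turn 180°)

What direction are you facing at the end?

Start: West
  U (U-turn (180°)) -> East
  L (left (90° counter-clockwise)) -> North
  R (right (90° clockwise)) -> East
  R (right (90° clockwise)) -> South
  U (U-turn (180°)) -> North
Final: North

Answer: Final heading: North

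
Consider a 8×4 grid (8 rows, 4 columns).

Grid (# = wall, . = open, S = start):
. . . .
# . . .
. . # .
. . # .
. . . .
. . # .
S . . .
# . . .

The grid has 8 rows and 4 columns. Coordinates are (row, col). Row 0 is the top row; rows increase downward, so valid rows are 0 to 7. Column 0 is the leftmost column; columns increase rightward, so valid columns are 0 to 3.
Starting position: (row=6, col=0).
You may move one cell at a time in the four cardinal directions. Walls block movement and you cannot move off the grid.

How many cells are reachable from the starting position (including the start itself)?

Answer: Reachable cells: 27

Derivation:
BFS flood-fill from (row=6, col=0):
  Distance 0: (row=6, col=0)
  Distance 1: (row=5, col=0), (row=6, col=1)
  Distance 2: (row=4, col=0), (row=5, col=1), (row=6, col=2), (row=7, col=1)
  Distance 3: (row=3, col=0), (row=4, col=1), (row=6, col=3), (row=7, col=2)
  Distance 4: (row=2, col=0), (row=3, col=1), (row=4, col=2), (row=5, col=3), (row=7, col=3)
  Distance 5: (row=2, col=1), (row=4, col=3)
  Distance 6: (row=1, col=1), (row=3, col=3)
  Distance 7: (row=0, col=1), (row=1, col=2), (row=2, col=3)
  Distance 8: (row=0, col=0), (row=0, col=2), (row=1, col=3)
  Distance 9: (row=0, col=3)
Total reachable: 27 (grid has 27 open cells total)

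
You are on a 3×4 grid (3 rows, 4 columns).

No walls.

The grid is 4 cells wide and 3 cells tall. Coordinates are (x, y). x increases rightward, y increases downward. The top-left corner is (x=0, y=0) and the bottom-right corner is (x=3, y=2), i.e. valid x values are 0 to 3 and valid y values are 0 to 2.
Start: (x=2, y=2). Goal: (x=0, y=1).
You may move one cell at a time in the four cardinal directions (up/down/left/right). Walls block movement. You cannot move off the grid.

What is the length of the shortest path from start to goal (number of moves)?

BFS from (x=2, y=2) until reaching (x=0, y=1):
  Distance 0: (x=2, y=2)
  Distance 1: (x=2, y=1), (x=1, y=2), (x=3, y=2)
  Distance 2: (x=2, y=0), (x=1, y=1), (x=3, y=1), (x=0, y=2)
  Distance 3: (x=1, y=0), (x=3, y=0), (x=0, y=1)  <- goal reached here
One shortest path (3 moves): (x=2, y=2) -> (x=1, y=2) -> (x=0, y=2) -> (x=0, y=1)

Answer: Shortest path length: 3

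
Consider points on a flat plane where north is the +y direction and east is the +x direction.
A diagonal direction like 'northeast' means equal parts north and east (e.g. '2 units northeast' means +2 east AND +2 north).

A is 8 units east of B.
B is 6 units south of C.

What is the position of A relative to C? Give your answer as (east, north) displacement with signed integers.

Place C at the origin (east=0, north=0).
  B is 6 units south of C: delta (east=+0, north=-6); B at (east=0, north=-6).
  A is 8 units east of B: delta (east=+8, north=+0); A at (east=8, north=-6).
Therefore A relative to C: (east=8, north=-6).

Answer: A is at (east=8, north=-6) relative to C.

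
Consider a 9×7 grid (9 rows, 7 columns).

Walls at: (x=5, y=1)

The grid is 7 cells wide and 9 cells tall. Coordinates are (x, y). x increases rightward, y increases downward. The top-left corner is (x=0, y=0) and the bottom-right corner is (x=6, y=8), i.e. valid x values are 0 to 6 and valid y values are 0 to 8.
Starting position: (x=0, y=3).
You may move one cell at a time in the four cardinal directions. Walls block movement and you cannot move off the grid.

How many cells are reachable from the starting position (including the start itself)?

Answer: Reachable cells: 62

Derivation:
BFS flood-fill from (x=0, y=3):
  Distance 0: (x=0, y=3)
  Distance 1: (x=0, y=2), (x=1, y=3), (x=0, y=4)
  Distance 2: (x=0, y=1), (x=1, y=2), (x=2, y=3), (x=1, y=4), (x=0, y=5)
  Distance 3: (x=0, y=0), (x=1, y=1), (x=2, y=2), (x=3, y=3), (x=2, y=4), (x=1, y=5), (x=0, y=6)
  Distance 4: (x=1, y=0), (x=2, y=1), (x=3, y=2), (x=4, y=3), (x=3, y=4), (x=2, y=5), (x=1, y=6), (x=0, y=7)
  Distance 5: (x=2, y=0), (x=3, y=1), (x=4, y=2), (x=5, y=3), (x=4, y=4), (x=3, y=5), (x=2, y=6), (x=1, y=7), (x=0, y=8)
  Distance 6: (x=3, y=0), (x=4, y=1), (x=5, y=2), (x=6, y=3), (x=5, y=4), (x=4, y=5), (x=3, y=6), (x=2, y=7), (x=1, y=8)
  Distance 7: (x=4, y=0), (x=6, y=2), (x=6, y=4), (x=5, y=5), (x=4, y=6), (x=3, y=7), (x=2, y=8)
  Distance 8: (x=5, y=0), (x=6, y=1), (x=6, y=5), (x=5, y=6), (x=4, y=7), (x=3, y=8)
  Distance 9: (x=6, y=0), (x=6, y=6), (x=5, y=7), (x=4, y=8)
  Distance 10: (x=6, y=7), (x=5, y=8)
  Distance 11: (x=6, y=8)
Total reachable: 62 (grid has 62 open cells total)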